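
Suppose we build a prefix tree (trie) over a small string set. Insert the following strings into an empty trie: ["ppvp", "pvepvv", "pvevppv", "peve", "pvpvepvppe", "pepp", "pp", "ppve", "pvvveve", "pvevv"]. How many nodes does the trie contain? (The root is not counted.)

33

For each word, the new-node count is its length minus the longest prefix already in the trie:
  "ppvp" → 4 new (p, p, v, p)
  "pvepvv" → prefix "p" already present; 5 new (v, e, p, v, v)
  "pvevppv" → prefix "pve" already present; 4 new (v, p, p, v)
  "peve" → prefix "p" already present; 3 new (e, v, e)
  "pvpvepvppe" → prefix "pv" already present; 8 new (p, v, e, p, v, p, p, e)
  "pepp" → prefix "pe" already present; 2 new (p, p)
  "pp" → prefix "pp" already present; 0 new (none)
  "ppve" → prefix "ppv" already present; 1 new (e)
  "pvvveve" → prefix "pv" already present; 5 new (v, v, e, v, e)
  "pvevv" → prefix "pvev" already present; 1 new (v)
Total nodes = 4 + 5 + 4 + 3 + 8 + 2 + 0 + 1 + 5 + 1 = 33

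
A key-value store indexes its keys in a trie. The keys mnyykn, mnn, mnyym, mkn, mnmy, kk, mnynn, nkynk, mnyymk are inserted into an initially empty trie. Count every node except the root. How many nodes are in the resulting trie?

Trie structure (* marks end of a word):
(root)
├─ k
│  └─ k *
├─ m
│  ├─ k
│  │  └─ n *
│  └─ n
│     ├─ m
│     │  └─ y *
│     ├─ n *
│     └─ y
│        ├─ n
│        │  └─ n *
│        └─ y
│           ├─ k
│           │  └─ n *
│           └─ m *
│              └─ k *
└─ n
   └─ k
      └─ y
         └─ n
            └─ k *
Counting every labelled node above: 22.

22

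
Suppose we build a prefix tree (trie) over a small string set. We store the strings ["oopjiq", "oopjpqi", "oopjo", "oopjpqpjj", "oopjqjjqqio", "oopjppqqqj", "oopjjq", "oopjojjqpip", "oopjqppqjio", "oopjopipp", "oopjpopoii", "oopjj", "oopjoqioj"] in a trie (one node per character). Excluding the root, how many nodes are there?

52

Trace insertions, counting only characters that open a new branch:
  "oopjiq" → 6 new (o, o, p, j, i, q)
  "oopjpqi" → prefix "oopj" already present; 3 new (p, q, i)
  "oopjo" → prefix "oopj" already present; 1 new (o)
  "oopjpqpjj" → prefix "oopjpq" already present; 3 new (p, j, j)
  "oopjqjjqqio" → prefix "oopj" already present; 7 new (q, j, j, q, q, i, o)
  "oopjppqqqj" → prefix "oopjp" already present; 5 new (p, q, q, q, j)
  "oopjjq" → prefix "oopj" already present; 2 new (j, q)
  "oopjojjqpip" → prefix "oopjo" already present; 6 new (j, j, q, p, i, p)
  "oopjqppqjio" → prefix "oopjq" already present; 6 new (p, p, q, j, i, o)
  "oopjopipp" → prefix "oopjo" already present; 4 new (p, i, p, p)
  "oopjpopoii" → prefix "oopjp" already present; 5 new (o, p, o, i, i)
  "oopjj" → prefix "oopjj" already present; 0 new (none)
  "oopjoqioj" → prefix "oopjo" already present; 4 new (q, i, o, j)
Total nodes = 6 + 3 + 1 + 3 + 7 + 5 + 2 + 6 + 6 + 4 + 5 + 0 + 4 = 52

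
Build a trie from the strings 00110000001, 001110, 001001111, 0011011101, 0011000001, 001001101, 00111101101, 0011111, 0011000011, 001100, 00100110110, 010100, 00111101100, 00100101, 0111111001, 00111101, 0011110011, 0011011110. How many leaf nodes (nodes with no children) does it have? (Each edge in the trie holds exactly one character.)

Leaves are exactly the stored words that no other stored word extends.
Those words: "00100101", "00100110110", "001001111", "00110000001", "0011000001", "0011000011", "0011011101", "0011011110", "001110", "0011110011", "00111101100", "00111101101", "0011111", "010100", "0111111001"
Leaf count: 15

15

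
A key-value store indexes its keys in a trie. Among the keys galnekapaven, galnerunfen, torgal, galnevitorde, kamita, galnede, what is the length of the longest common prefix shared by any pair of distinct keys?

The deepest shared node is where two words last agree before diverging.
"galnede" and "galnekapaven" agree on "galne" (5 characters) before diverging; nothing deeper is shared.
Longest shared-prefix length: 5

5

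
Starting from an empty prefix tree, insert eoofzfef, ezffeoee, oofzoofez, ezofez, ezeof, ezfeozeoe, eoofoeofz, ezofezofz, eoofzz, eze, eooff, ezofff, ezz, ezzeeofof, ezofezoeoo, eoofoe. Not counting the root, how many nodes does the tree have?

Insert word by word; a character creates a node only if that edge doesn't already exist:
  "eoofzfef" → 8 new (e, o, o, f, z, f, e, f)
  "ezffeoee" → prefix "e" already present; 7 new (z, f, f, e, o, e, e)
  "oofzoofez" → 9 new (o, o, f, z, o, o, f, e, z)
  "ezofez" → prefix "ez" already present; 4 new (o, f, e, z)
  "ezeof" → prefix "ez" already present; 3 new (e, o, f)
  "ezfeozeoe" → prefix "ezf" already present; 6 new (e, o, z, e, o, e)
  "eoofoeofz" → prefix "eoof" already present; 5 new (o, e, o, f, z)
  "ezofezofz" → prefix "ezofez" already present; 3 new (o, f, z)
  "eoofzz" → prefix "eoofz" already present; 1 new (z)
  "eze" → prefix "eze" already present; 0 new (none)
  "eooff" → prefix "eoof" already present; 1 new (f)
  "ezofff" → prefix "ezof" already present; 2 new (f, f)
  "ezz" → prefix "ez" already present; 1 new (z)
  "ezzeeofof" → prefix "ezz" already present; 6 new (e, e, o, f, o, f)
  "ezofezoeoo" → prefix "ezofezo" already present; 3 new (e, o, o)
  "eoofoe" → prefix "eoofoe" already present; 0 new (none)
Total nodes = 8 + 7 + 9 + 4 + 3 + 6 + 5 + 3 + 1 + 0 + 1 + 2 + 1 + 6 + 3 + 0 = 59

59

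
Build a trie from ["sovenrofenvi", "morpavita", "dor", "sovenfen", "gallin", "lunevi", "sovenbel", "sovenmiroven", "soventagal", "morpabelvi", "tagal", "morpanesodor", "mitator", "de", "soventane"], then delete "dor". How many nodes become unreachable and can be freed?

After clearing the end-marker at "dor", prune upward until reaching a node still needed by another word.
The suffix "or" (2 nodes) is used only by "dor"; the node for "d" still has the child "e", so pruning stops there.
Nodes removed: 2

2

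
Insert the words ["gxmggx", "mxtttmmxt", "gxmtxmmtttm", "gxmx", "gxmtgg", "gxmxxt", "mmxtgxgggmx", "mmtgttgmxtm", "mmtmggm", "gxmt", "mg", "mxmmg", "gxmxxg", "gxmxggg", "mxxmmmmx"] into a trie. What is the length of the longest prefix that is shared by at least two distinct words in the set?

Equivalently: take the maximum, over all pairs, of their longest common prefix length.
e.g. "gxmxxg" and "gxmxxt" share the prefix "gxmxx" of length 5; no pair shares a longer one.
Longest shared-prefix length: 5

5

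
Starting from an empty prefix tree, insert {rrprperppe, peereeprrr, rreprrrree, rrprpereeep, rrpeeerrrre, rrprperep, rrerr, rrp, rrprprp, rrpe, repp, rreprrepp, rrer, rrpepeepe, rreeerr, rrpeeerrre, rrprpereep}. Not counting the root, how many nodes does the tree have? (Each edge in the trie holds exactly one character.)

62

For each word, the new-node count is its length minus the longest prefix already in the trie:
  "rrprperppe" → 10 new (r, r, p, r, p, e, r, p, p, e)
  "peereeprrr" → 10 new (p, e, e, r, e, e, p, r, r, r)
  "rreprrrree" → prefix "rr" already present; 8 new (e, p, r, r, r, r, e, e)
  "rrprpereeep" → prefix "rrprper" already present; 4 new (e, e, e, p)
  "rrpeeerrrre" → prefix "rrp" already present; 8 new (e, e, e, r, r, r, r, e)
  "rrprperep" → prefix "rrprpere" already present; 1 new (p)
  "rrerr" → prefix "rre" already present; 2 new (r, r)
  "rrp" → prefix "rrp" already present; 0 new (none)
  "rrprprp" → prefix "rrprp" already present; 2 new (r, p)
  "rrpe" → prefix "rrpe" already present; 0 new (none)
  "repp" → prefix "r" already present; 3 new (e, p, p)
  "rreprrepp" → prefix "rreprr" already present; 3 new (e, p, p)
  "rrer" → prefix "rrer" already present; 0 new (none)
  "rrpepeepe" → prefix "rrpe" already present; 5 new (p, e, e, p, e)
  "rreeerr" → prefix "rre" already present; 4 new (e, e, r, r)
  "rrpeeerrre" → prefix "rrpeeerrr" already present; 1 new (e)
  "rrprpereep" → prefix "rrprperee" already present; 1 new (p)
Total nodes = 10 + 10 + 8 + 4 + 8 + 1 + 2 + 0 + 2 + 0 + 3 + 3 + 0 + 5 + 4 + 1 + 1 = 62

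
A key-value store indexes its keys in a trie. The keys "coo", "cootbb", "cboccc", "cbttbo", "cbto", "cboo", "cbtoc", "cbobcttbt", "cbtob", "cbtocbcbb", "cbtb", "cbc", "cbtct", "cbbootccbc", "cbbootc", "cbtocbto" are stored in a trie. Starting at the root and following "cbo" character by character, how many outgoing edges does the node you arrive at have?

3

Walk "cbo" from the root, arriving at one node.
Distinct next characters after "cbo": b, c, o.
That node has 3 child edges.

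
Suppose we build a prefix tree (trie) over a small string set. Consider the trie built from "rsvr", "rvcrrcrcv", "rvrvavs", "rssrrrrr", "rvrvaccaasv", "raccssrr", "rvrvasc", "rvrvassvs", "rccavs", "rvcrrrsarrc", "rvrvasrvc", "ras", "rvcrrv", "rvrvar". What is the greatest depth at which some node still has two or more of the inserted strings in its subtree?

6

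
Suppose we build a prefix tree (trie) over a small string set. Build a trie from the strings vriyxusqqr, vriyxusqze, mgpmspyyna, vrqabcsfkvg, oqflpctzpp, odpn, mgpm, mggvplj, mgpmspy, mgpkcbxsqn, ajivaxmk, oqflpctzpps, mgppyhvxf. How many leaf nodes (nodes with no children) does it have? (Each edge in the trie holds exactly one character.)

A leaf is a node with no children — equivalently, the end of a word that is not a proper prefix of any other stored word.
Those words: "ajivaxmk", "mggvplj", "mgpkcbxsqn", "mgpmspyyna", "mgppyhvxf", "odpn", "oqflpctzpps", "vriyxusqqr", "vriyxusqze", "vrqabcsfkvg"
Leaf count: 10

10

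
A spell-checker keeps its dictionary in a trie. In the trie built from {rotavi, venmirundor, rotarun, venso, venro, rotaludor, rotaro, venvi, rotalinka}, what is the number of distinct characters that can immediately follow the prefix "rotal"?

The children of the "rotal" node are the distinct next characters among strings starting with "rotal".
Characters that immediately follow "rotal" among the stored strings: {i, u}.
That node has 2 child edges.

2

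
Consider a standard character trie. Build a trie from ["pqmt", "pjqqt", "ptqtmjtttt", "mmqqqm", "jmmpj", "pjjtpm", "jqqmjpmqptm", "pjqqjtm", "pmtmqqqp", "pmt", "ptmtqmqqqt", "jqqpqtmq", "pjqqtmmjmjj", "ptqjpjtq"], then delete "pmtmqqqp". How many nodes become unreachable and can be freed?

5

Walk "pmtmqqqp" from the leaf back toward the root, removing each node that no remaining word uses.
The suffix "mqqqp" (5 nodes) is used only by "pmtmqqqp"; "pmt" is itself a stored word, so pruning stops there.
Nodes removed: 5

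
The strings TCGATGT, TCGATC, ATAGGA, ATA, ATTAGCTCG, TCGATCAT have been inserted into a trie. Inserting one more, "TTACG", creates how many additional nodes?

4

Walking "TTACG" from the root, the first 1 characters ("T") follow existing edges; "T" is the first miss.
So 5 − 1 = 4 new nodes.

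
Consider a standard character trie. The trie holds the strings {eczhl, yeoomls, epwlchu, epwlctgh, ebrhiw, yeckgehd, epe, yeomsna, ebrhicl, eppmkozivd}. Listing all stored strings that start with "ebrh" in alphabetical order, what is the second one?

ebrhiw

Filter for "ebrh…" and sort: "ebrhicl", "ebrhiw"
Position 2: ebrhiw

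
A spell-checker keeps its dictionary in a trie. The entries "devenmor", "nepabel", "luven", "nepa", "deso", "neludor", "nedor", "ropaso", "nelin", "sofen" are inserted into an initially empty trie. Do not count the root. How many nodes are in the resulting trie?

43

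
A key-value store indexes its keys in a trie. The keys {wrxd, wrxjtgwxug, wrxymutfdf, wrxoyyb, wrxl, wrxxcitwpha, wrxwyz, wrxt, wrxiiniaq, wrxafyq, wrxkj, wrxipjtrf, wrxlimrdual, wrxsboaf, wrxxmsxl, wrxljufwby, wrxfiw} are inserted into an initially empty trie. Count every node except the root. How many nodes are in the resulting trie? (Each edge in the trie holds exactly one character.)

77

Trace insertions, counting only characters that open a new branch:
  "wrxd" → 4 new (w, r, x, d)
  "wrxjtgwxug" → prefix "wrx" already present; 7 new (j, t, g, w, x, u, g)
  "wrxymutfdf" → prefix "wrx" already present; 7 new (y, m, u, t, f, d, f)
  "wrxoyyb" → prefix "wrx" already present; 4 new (o, y, y, b)
  "wrxl" → prefix "wrx" already present; 1 new (l)
  "wrxxcitwpha" → prefix "wrx" already present; 8 new (x, c, i, t, w, p, h, a)
  "wrxwyz" → prefix "wrx" already present; 3 new (w, y, z)
  "wrxt" → prefix "wrx" already present; 1 new (t)
  "wrxiiniaq" → prefix "wrx" already present; 6 new (i, i, n, i, a, q)
  "wrxafyq" → prefix "wrx" already present; 4 new (a, f, y, q)
  "wrxkj" → prefix "wrx" already present; 2 new (k, j)
  "wrxipjtrf" → prefix "wrxi" already present; 5 new (p, j, t, r, f)
  "wrxlimrdual" → prefix "wrxl" already present; 7 new (i, m, r, d, u, a, l)
  "wrxsboaf" → prefix "wrx" already present; 5 new (s, b, o, a, f)
  "wrxxmsxl" → prefix "wrxx" already present; 4 new (m, s, x, l)
  "wrxljufwby" → prefix "wrxl" already present; 6 new (j, u, f, w, b, y)
  "wrxfiw" → prefix "wrx" already present; 3 new (f, i, w)
Total nodes = 4 + 7 + 7 + 4 + 1 + 8 + 3 + 1 + 6 + 4 + 2 + 5 + 7 + 5 + 4 + 6 + 3 = 77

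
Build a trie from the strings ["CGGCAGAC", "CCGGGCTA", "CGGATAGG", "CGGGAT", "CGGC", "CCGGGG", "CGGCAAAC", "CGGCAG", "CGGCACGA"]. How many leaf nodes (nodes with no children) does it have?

7

Leaves are exactly the stored words that no other stored word extends.
Those words: "CCGGGCTA", "CCGGGG", "CGGATAGG", "CGGCAAAC", "CGGCACGA", "CGGCAGAC", "CGGGAT"
Leaf count: 7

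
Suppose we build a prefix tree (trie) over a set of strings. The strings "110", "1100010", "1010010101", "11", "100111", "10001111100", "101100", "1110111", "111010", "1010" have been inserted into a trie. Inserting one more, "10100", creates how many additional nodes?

0

"10100" is already a full path in the trie; only an end-marker is added.
No new nodes are needed: 0.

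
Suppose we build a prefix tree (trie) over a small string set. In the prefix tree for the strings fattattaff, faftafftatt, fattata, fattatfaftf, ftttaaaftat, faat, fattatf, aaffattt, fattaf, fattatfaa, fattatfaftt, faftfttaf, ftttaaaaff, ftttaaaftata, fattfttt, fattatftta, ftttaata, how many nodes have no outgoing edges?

A leaf is a node with no children — equivalently, the end of a word that is not a proper prefix of any other stored word.
Those words: "aaffattt", "faat", "faftafftatt", "faftfttaf", "fattaf", "fattata", "fattatfaa", "fattatfaftf", "fattatfaftt", "fattatftta", "fattattaff", "fattfttt", "ftttaaaaff", "ftttaaaftata", "ftttaata"
Leaf count: 15

15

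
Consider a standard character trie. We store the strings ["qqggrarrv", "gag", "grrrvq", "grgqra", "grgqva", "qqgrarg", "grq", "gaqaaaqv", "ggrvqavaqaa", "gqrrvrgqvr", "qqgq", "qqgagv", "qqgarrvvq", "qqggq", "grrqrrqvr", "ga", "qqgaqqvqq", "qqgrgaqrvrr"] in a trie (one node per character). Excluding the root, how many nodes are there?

For each word, the new-node count is its length minus the longest prefix already in the trie:
  "qqggrarrv" → 9 new (q, q, g, g, r, a, r, r, v)
  "gag" → 3 new (g, a, g)
  "grrrvq" → prefix "g" already present; 5 new (r, r, r, v, q)
  "grgqra" → prefix "gr" already present; 4 new (g, q, r, a)
  "grgqva" → prefix "grgq" already present; 2 new (v, a)
  "qqgrarg" → prefix "qqg" already present; 4 new (r, a, r, g)
  "grq" → prefix "gr" already present; 1 new (q)
  "gaqaaaqv" → prefix "ga" already present; 6 new (q, a, a, a, q, v)
  "ggrvqavaqaa" → prefix "g" already present; 10 new (g, r, v, q, a, v, a, q, a, a)
  "gqrrvrgqvr" → prefix "g" already present; 9 new (q, r, r, v, r, g, q, v, r)
  "qqgq" → prefix "qqg" already present; 1 new (q)
  "qqgagv" → prefix "qqg" already present; 3 new (a, g, v)
  "qqgarrvvq" → prefix "qqga" already present; 5 new (r, r, v, v, q)
  "qqggq" → prefix "qqgg" already present; 1 new (q)
  "grrqrrqvr" → prefix "grr" already present; 6 new (q, r, r, q, v, r)
  "ga" → prefix "ga" already present; 0 new (none)
  "qqgaqqvqq" → prefix "qqga" already present; 5 new (q, q, v, q, q)
  "qqgrgaqrvrr" → prefix "qqgr" already present; 7 new (g, a, q, r, v, r, r)
Total nodes = 9 + 3 + 5 + 4 + 2 + 4 + 1 + 6 + 10 + 9 + 1 + 3 + 5 + 1 + 6 + 0 + 5 + 7 = 81

81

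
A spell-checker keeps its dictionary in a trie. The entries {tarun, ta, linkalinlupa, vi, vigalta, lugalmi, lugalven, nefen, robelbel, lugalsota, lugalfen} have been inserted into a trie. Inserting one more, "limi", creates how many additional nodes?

Walking "limi" from the root, the first 2 characters ("li") follow existing edges; "m" is the first miss.
So 4 − 2 = 2 new nodes.

2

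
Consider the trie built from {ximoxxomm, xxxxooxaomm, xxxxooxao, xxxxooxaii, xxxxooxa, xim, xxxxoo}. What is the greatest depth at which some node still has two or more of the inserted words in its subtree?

The deepest shared node is where two words last agree before diverging.
"xxxxooxao" and "xxxxooxaomm" agree on "xxxxooxao" (9 characters) before diverging; nothing deeper is shared.
Longest shared-prefix length: 9

9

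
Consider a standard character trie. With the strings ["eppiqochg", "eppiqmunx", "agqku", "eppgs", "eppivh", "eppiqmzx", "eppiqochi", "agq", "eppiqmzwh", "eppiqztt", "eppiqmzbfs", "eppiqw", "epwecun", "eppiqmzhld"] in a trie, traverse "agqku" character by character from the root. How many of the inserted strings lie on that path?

Walk "agqku" from the root; an end-of-word marker is hit whenever a stored word is a prefix of "agqku".
Prefixes of the query that are stored words: "agq", "agqku"
Count: 2

2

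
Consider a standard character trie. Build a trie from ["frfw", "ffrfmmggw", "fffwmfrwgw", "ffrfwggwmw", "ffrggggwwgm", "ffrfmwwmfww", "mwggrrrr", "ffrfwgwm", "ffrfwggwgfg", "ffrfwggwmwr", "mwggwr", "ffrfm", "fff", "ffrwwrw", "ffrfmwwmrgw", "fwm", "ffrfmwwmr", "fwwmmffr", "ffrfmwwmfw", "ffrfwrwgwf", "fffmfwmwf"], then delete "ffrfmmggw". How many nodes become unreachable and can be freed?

Walk "ffrfmmggw" from the leaf back toward the root, removing each node that no remaining word uses.
The suffix "mggw" (4 nodes) is used only by "ffrfmmggw"; the node for "ffrfm" still has the child "w", so pruning stops there.
Nodes removed: 4

4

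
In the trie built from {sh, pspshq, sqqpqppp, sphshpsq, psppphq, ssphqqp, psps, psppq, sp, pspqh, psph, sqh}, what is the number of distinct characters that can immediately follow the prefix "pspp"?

2

Follow the path "pspp" to its node, then look at its outgoing edges.
Characters that immediately follow "pspp" among the stored strings: {p, q}.
That node has 2 child edges.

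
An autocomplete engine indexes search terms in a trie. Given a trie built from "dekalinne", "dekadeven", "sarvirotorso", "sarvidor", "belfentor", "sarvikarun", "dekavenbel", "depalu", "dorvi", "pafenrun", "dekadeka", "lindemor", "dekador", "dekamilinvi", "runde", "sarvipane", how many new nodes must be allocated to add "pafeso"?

2

The longest prefix of "pafeso" already in the trie is "pafe" (length 4).
New nodes needed: |"pafeso"| − 4 = 6 − 4 = 2.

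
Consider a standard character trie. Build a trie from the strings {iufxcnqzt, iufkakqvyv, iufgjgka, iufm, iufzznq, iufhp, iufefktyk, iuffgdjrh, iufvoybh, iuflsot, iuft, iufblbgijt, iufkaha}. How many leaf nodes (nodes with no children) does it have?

13

A leaf is a node with no children — equivalently, the end of a word that is not a proper prefix of any other stored word.
Those words: "iufblbgijt", "iufefktyk", "iuffgdjrh", "iufgjgka", "iufhp", "iufkaha", "iufkakqvyv", "iuflsot", "iufm", "iuft", "iufvoybh", "iufxcnqzt", "iufzznq"
Leaf count: 13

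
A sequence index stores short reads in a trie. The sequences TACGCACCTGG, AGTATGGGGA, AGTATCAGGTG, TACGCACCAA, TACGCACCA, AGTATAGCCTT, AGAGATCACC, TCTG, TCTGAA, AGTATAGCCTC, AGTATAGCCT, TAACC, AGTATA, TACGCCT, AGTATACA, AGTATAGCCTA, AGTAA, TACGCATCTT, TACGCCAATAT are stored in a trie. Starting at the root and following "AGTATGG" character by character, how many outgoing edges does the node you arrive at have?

The children of the "AGTATGG" node are the distinct next characters among strings starting with "AGTATGG".
Characters that immediately follow "AGTATGG" among the stored strings: {G}.
That node has 1 child edge.

1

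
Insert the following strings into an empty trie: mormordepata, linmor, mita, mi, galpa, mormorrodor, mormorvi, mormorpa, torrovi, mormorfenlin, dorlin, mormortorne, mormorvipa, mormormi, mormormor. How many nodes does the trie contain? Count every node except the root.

65

Insert word by word; a character creates a node only if that edge doesn't already exist:
  "mormordepata" → 12 new (m, o, r, m, o, r, d, e, p, a, t, a)
  "linmor" → 6 new (l, i, n, m, o, r)
  "mita" → prefix "m" already present; 3 new (i, t, a)
  "mi" → prefix "mi" already present; 0 new (none)
  "galpa" → 5 new (g, a, l, p, a)
  "mormorrodor" → prefix "mormor" already present; 5 new (r, o, d, o, r)
  "mormorvi" → prefix "mormor" already present; 2 new (v, i)
  "mormorpa" → prefix "mormor" already present; 2 new (p, a)
  "torrovi" → 7 new (t, o, r, r, o, v, i)
  "mormorfenlin" → prefix "mormor" already present; 6 new (f, e, n, l, i, n)
  "dorlin" → 6 new (d, o, r, l, i, n)
  "mormortorne" → prefix "mormor" already present; 5 new (t, o, r, n, e)
  "mormorvipa" → prefix "mormorvi" already present; 2 new (p, a)
  "mormormi" → prefix "mormor" already present; 2 new (m, i)
  "mormormor" → prefix "mormorm" already present; 2 new (o, r)
Total nodes = 12 + 6 + 3 + 0 + 5 + 5 + 2 + 2 + 7 + 6 + 6 + 5 + 2 + 2 + 2 = 65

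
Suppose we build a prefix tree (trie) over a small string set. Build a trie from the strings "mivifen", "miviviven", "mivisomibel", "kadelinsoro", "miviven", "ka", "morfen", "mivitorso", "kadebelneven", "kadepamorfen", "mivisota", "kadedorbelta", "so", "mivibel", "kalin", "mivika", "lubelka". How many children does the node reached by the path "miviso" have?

The children of the "miviso" node are the distinct next characters among strings starting with "miviso".
Characters that immediately follow "miviso" among the stored strings: {m, t}.
That node has 2 child edges.

2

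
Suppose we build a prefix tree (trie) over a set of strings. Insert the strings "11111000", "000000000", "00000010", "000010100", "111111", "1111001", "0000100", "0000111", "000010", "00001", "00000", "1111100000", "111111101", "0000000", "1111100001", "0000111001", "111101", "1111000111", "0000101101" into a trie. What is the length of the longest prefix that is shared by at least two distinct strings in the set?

9

Look for the deepest trie node that still has at least two words in its subtree.
"1111100000" and "1111100001" agree on "111110000" (9 characters) before diverging; nothing deeper is shared.
Longest shared-prefix length: 9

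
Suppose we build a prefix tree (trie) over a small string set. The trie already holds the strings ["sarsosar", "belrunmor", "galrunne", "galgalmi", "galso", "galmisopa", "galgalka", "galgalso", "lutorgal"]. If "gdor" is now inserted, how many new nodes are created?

"g" is already a path in the trie; the remaining "dor" must be added.
Each of the 3 remaining characters creates one node.

3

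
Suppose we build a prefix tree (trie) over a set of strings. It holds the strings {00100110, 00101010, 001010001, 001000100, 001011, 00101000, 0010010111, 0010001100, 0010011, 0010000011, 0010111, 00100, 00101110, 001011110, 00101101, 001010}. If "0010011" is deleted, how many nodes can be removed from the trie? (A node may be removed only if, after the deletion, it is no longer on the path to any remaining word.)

0

A node on "0010011"'s path can go only if nothing else ends at it or branches off below it.
Every node on "0010011" is still needed (e.g. by "00100110"), so nothing is freed.
Nodes removed: 0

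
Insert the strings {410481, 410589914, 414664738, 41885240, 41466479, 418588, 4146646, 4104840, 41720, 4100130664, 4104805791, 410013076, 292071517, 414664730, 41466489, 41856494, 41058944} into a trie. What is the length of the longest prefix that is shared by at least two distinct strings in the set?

8

Equivalently: take the maximum, over all pairs, of their longest common prefix length.
e.g. "414664730" and "414664738" share the prefix "41466473" of length 8; no pair shares a longer one.
Longest shared-prefix length: 8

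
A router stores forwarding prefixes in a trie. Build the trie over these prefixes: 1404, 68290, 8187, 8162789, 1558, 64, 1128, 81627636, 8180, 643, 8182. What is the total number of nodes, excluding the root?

31

Trie structure (* marks end of a word):
(root)
├─ 1
│  ├─ 1
│  │  └─ 2
│  │     └─ 8 *
│  ├─ 4
│  │  └─ 0
│  │     └─ 4 *
│  └─ 5
│     └─ 5
│        └─ 8 *
├─ 6
│  ├─ 4 *
│  │  └─ 3 *
│  └─ 8
│     └─ 2
│        └─ 9
│           └─ 0 *
└─ 8
   └─ 1
      ├─ 6
      │  └─ 2
      │     └─ 7
      │        ├─ 6
      │        │  └─ 3
      │        │     └─ 6 *
      │        └─ 8
      │           └─ 9 *
      └─ 8
         ├─ 0 *
         ├─ 2 *
         └─ 7 *
Counting every labelled node above: 31.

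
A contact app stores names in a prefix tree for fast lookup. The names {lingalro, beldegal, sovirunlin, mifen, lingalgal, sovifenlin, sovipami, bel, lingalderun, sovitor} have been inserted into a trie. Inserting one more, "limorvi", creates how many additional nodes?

5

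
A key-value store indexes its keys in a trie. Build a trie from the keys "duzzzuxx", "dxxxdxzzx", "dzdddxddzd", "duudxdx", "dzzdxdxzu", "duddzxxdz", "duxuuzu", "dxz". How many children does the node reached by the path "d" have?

Follow the path "d" to its node, then look at its outgoing edges.
Distinct next characters after "d": u, x, z.
That node has 3 child edges.

3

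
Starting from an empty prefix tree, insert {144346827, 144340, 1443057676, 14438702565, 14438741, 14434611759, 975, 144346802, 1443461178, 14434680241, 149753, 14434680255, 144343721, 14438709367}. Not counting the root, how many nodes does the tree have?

52

For each word, the new-node count is its length minus the longest prefix already in the trie:
  "144346827" → 9 new (1, 4, 4, 3, 4, 6, 8, 2, 7)
  "144340" → prefix "14434" already present; 1 new (0)
  "1443057676" → prefix "1443" already present; 6 new (0, 5, 7, 6, 7, 6)
  "14438702565" → prefix "1443" already present; 7 new (8, 7, 0, 2, 5, 6, 5)
  "14438741" → prefix "144387" already present; 2 new (4, 1)
  "14434611759" → prefix "144346" already present; 5 new (1, 1, 7, 5, 9)
  "975" → 3 new (9, 7, 5)
  "144346802" → prefix "1443468" already present; 2 new (0, 2)
  "1443461178" → prefix "144346117" already present; 1 new (8)
  "14434680241" → prefix "144346802" already present; 2 new (4, 1)
  "149753" → prefix "14" already present; 4 new (9, 7, 5, 3)
  "14434680255" → prefix "144346802" already present; 2 new (5, 5)
  "144343721" → prefix "14434" already present; 4 new (3, 7, 2, 1)
  "14438709367" → prefix "1443870" already present; 4 new (9, 3, 6, 7)
Total nodes = 9 + 1 + 6 + 7 + 2 + 5 + 3 + 2 + 1 + 2 + 4 + 2 + 4 + 4 = 52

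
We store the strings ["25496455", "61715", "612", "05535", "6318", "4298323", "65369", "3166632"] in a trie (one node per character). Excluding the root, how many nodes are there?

Trace insertions, counting only characters that open a new branch:
  "25496455" → 8 new (2, 5, 4, 9, 6, 4, 5, 5)
  "61715" → 5 new (6, 1, 7, 1, 5)
  "612" → prefix "61" already present; 1 new (2)
  "05535" → 5 new (0, 5, 5, 3, 5)
  "6318" → prefix "6" already present; 3 new (3, 1, 8)
  "4298323" → 7 new (4, 2, 9, 8, 3, 2, 3)
  "65369" → prefix "6" already present; 4 new (5, 3, 6, 9)
  "3166632" → 7 new (3, 1, 6, 6, 6, 3, 2)
Total nodes = 8 + 5 + 1 + 5 + 3 + 7 + 4 + 7 = 40

40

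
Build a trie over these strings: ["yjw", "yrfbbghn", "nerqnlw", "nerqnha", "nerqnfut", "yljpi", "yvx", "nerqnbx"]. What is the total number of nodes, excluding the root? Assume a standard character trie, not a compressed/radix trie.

Trie structure (* marks end of a word):
(root)
├─ n
│  └─ e
│     └─ r
│        └─ q
│           └─ n
│              ├─ b
│              │  └─ x *
│              ├─ f
│              │  └─ u
│              │     └─ t *
│              ├─ h
│              │  └─ a *
│              └─ l
│                 └─ w *
└─ y
   ├─ j
   │  └─ w *
   ├─ l
   │  └─ j
   │     └─ p
   │        └─ i *
   ├─ r
   │  └─ f
   │     └─ b
   │        └─ b
   │           └─ g
   │              └─ h
   │                 └─ n *
   └─ v
      └─ x *
Counting every labelled node above: 30.

30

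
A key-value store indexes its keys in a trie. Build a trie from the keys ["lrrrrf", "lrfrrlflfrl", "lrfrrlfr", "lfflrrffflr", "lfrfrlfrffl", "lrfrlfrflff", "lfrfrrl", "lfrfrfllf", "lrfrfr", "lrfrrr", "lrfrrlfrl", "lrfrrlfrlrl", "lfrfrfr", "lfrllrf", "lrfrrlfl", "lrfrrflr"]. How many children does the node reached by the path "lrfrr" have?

The children of the "lrfrr" node are the distinct next characters among strings starting with "lrfrr".
Distinct next characters after "lrfrr": f, l, r.
That node has 3 child edges.

3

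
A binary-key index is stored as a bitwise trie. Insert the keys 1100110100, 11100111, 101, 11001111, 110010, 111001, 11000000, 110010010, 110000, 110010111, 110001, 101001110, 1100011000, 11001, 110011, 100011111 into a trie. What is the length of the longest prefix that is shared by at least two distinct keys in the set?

Look for the deepest trie node that still has at least two words in its subtree.
e.g. "110000" and "11000000" share the prefix "110000" of length 6; no pair shares a longer one.
Longest shared-prefix length: 6

6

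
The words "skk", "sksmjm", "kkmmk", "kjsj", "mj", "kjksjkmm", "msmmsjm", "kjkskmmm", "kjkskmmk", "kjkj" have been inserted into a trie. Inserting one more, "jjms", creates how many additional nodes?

4

No existing word starts with "j", so every character of "jjms" needs a new node.
4 − 0 = 4 new nodes.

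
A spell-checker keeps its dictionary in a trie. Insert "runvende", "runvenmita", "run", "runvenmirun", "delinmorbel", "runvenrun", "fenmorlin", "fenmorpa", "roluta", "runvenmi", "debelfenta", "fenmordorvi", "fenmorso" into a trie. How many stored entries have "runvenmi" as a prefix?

Walk to "runvenmi"; the words in its subtree are exactly those with that prefix.
Matches: "runvenmi", "runvenmirun", "runvenmita"
Count: 3

3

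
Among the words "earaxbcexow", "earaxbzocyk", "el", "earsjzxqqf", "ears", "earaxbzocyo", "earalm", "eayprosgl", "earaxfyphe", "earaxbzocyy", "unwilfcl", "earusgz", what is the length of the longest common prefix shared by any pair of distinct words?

Equivalently: take the maximum, over all pairs, of their longest common prefix length.
"earaxbzocyk" and "earaxbzocyo" agree on "earaxbzocy" (10 characters) before diverging; nothing deeper is shared.
Longest shared-prefix length: 10

10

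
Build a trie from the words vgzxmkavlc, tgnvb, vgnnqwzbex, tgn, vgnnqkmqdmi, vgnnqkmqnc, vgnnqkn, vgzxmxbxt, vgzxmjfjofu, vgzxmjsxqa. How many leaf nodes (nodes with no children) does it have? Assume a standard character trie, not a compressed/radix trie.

Leaves are exactly the stored words that no other stored word extends.
Those words: "tgnvb", "vgnnqkmqdmi", "vgnnqkmqnc", "vgnnqkn", "vgnnqwzbex", "vgzxmjfjofu", "vgzxmjsxqa", "vgzxmkavlc", "vgzxmxbxt"
Leaf count: 9

9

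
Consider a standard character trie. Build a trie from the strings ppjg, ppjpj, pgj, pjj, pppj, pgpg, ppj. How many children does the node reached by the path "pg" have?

2

The children of the "pg" node are the distinct next characters among strings starting with "pg".
Characters that immediately follow "pg" among the stored strings: {j, p}.
That node has 2 child edges.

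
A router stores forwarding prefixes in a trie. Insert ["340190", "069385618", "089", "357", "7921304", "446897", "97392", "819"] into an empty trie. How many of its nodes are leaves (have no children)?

8

Leaves are exactly the stored words that no other stored word extends.
Those words: "069385618", "089", "340190", "357", "446897", "7921304", "819", "97392"
Leaf count: 8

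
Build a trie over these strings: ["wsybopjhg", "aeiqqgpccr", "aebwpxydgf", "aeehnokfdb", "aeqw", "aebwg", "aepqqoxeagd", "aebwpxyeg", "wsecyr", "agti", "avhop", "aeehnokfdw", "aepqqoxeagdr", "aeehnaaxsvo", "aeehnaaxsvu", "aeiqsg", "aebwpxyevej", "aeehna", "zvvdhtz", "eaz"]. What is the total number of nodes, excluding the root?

84

For each word, the new-node count is its length minus the longest prefix already in the trie:
  "wsybopjhg" → 9 new (w, s, y, b, o, p, j, h, g)
  "aeiqqgpccr" → 10 new (a, e, i, q, q, g, p, c, c, r)
  "aebwpxydgf" → prefix "ae" already present; 8 new (b, w, p, x, y, d, g, f)
  "aeehnokfdb" → prefix "ae" already present; 8 new (e, h, n, o, k, f, d, b)
  "aeqw" → prefix "ae" already present; 2 new (q, w)
  "aebwg" → prefix "aebw" already present; 1 new (g)
  "aepqqoxeagd" → prefix "ae" already present; 9 new (p, q, q, o, x, e, a, g, d)
  "aebwpxyeg" → prefix "aebwpxy" already present; 2 new (e, g)
  "wsecyr" → prefix "ws" already present; 4 new (e, c, y, r)
  "agti" → prefix "a" already present; 3 new (g, t, i)
  "avhop" → prefix "a" already present; 4 new (v, h, o, p)
  "aeehnokfdw" → prefix "aeehnokfd" already present; 1 new (w)
  "aepqqoxeagdr" → prefix "aepqqoxeagd" already present; 1 new (r)
  "aeehnaaxsvo" → prefix "aeehn" already present; 6 new (a, a, x, s, v, o)
  "aeehnaaxsvu" → prefix "aeehnaaxsv" already present; 1 new (u)
  "aeiqsg" → prefix "aeiq" already present; 2 new (s, g)
  "aebwpxyevej" → prefix "aebwpxye" already present; 3 new (v, e, j)
  "aeehna" → prefix "aeehna" already present; 0 new (none)
  "zvvdhtz" → 7 new (z, v, v, d, h, t, z)
  "eaz" → 3 new (e, a, z)
Total nodes = 9 + 10 + 8 + 8 + 2 + 1 + 9 + 2 + 4 + 3 + 4 + 1 + 1 + 6 + 1 + 2 + 3 + 0 + 7 + 3 = 84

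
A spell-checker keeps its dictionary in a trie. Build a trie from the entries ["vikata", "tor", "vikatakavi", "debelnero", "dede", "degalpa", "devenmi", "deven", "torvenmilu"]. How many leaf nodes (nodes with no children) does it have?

A leaf is a node with no children — equivalently, the end of a word that is not a proper prefix of any other stored word.
Those words: "debelnero", "dede", "degalpa", "devenmi", "torvenmilu", "vikatakavi"
Leaf count: 6

6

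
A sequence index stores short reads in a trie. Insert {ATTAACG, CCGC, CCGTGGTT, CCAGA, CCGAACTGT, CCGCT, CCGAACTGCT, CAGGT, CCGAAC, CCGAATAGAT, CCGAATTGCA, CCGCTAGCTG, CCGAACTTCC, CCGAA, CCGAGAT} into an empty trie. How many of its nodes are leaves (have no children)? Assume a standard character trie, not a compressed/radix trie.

A leaf is a node with no children — equivalently, the end of a word that is not a proper prefix of any other stored word.
Those words: "ATTAACG", "CAGGT", "CCAGA", "CCGAACTGCT", "CCGAACTGT", "CCGAACTTCC", "CCGAATAGAT", "CCGAATTGCA", "CCGAGAT", "CCGCTAGCTG", "CCGTGGTT"
Leaf count: 11

11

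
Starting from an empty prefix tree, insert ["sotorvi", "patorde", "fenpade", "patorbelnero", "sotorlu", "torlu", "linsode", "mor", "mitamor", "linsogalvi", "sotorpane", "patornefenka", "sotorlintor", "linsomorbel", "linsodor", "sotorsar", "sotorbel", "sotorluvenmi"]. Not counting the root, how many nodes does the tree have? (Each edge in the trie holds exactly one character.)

91

Count nodes per top-level branch (shared prefixes stored once):
  'f'-branch (fenpade): 7 nodes
  'l'-branch (linsode, linsodor, linsogalvi, linsomorbel): 20 nodes
  'm'-branch (mitamor, mor): 9 nodes
  'p'-branch (patorbelnero, patorde, patornefenka): 21 nodes
  's'-branch (sotorbel, sotorlintor, sotorlu, sotorluvenmi, sotorpane, sotorsar, sotorvi): 29 nodes
  't'-branch (torlu): 5 nodes
Sum: 91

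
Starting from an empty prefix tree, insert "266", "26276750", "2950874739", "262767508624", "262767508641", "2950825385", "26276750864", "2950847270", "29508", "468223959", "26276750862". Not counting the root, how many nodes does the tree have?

43

For each word, the new-node count is its length minus the longest prefix already in the trie:
  "266" → 3 new (2, 6, 6)
  "26276750" → prefix "26" already present; 6 new (2, 7, 6, 7, 5, 0)
  "2950874739" → prefix "2" already present; 9 new (9, 5, 0, 8, 7, 4, 7, 3, 9)
  "262767508624" → prefix "26276750" already present; 4 new (8, 6, 2, 4)
  "262767508641" → prefix "2627675086" already present; 2 new (4, 1)
  "2950825385" → prefix "29508" already present; 5 new (2, 5, 3, 8, 5)
  "26276750864" → prefix "26276750864" already present; 0 new (none)
  "2950847270" → prefix "29508" already present; 5 new (4, 7, 2, 7, 0)
  "29508" → prefix "29508" already present; 0 new (none)
  "468223959" → 9 new (4, 6, 8, 2, 2, 3, 9, 5, 9)
  "26276750862" → prefix "26276750862" already present; 0 new (none)
Total nodes = 3 + 6 + 9 + 4 + 2 + 5 + 0 + 5 + 0 + 9 + 0 = 43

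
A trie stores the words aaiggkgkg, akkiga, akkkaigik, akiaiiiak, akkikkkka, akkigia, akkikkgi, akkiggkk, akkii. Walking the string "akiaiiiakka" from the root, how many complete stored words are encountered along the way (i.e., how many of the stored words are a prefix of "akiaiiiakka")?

1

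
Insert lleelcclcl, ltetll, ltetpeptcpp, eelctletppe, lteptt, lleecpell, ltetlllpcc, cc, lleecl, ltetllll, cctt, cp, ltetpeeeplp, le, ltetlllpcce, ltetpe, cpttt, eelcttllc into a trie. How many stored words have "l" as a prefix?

Filter for entries beginning with "l":
Words under "l": le, lleecl, lleecpell, lleelcclcl, lteptt, ltetll, ltetllll, ltetlllpcc, ltetlllpcce, ltetpe, ltetpeeeplp, ltetpeptcpp
Count: 12

12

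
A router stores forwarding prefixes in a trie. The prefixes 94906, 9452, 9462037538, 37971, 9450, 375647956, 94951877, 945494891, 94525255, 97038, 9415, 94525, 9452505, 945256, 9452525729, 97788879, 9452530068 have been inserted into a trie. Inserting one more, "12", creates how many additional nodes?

Nothing in the trie begins with "1"; the whole of "12" is new.
2 − 0 = 2 new nodes.

2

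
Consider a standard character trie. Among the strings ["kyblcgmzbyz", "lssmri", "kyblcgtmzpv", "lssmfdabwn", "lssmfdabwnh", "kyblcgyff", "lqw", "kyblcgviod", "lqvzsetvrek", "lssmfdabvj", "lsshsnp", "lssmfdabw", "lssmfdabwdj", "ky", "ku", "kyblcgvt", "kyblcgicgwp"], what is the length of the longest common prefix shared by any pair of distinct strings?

10

Look for the deepest trie node that still has at least two words in its subtree.
e.g. "lssmfdabwn" and "lssmfdabwnh" share the prefix "lssmfdabwn" of length 10; no pair shares a longer one.
Longest shared-prefix length: 10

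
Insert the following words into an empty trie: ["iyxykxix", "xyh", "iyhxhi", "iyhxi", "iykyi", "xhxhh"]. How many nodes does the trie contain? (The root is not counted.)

Insert word by word; a character creates a node only if that edge doesn't already exist:
  "iyxykxix" → 8 new (i, y, x, y, k, x, i, x)
  "xyh" → 3 new (x, y, h)
  "iyhxhi" → prefix "iy" already present; 4 new (h, x, h, i)
  "iyhxi" → prefix "iyhx" already present; 1 new (i)
  "iykyi" → prefix "iy" already present; 3 new (k, y, i)
  "xhxhh" → prefix "x" already present; 4 new (h, x, h, h)
Total nodes = 8 + 3 + 4 + 1 + 3 + 4 = 23

23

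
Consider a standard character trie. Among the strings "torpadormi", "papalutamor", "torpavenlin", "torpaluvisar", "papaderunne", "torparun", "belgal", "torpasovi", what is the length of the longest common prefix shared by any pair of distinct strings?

5

The deepest shared node is where two words last agree before diverging.
"torpadormi" and "torpaluvisar" agree on "torpa" (5 characters) before diverging; nothing deeper is shared.
Longest shared-prefix length: 5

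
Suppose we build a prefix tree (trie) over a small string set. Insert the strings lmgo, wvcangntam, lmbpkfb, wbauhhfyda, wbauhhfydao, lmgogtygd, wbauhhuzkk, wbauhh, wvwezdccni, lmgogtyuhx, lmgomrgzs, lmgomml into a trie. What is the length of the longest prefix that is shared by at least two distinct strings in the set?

10

The deepest shared node is where two words last agree before diverging.
"wbauhhfyda" and "wbauhhfydao" agree on "wbauhhfyda" (10 characters) before diverging; nothing deeper is shared.
Longest shared-prefix length: 10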